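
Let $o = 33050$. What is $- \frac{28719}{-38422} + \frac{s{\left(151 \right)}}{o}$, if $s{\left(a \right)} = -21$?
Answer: $\frac{237089022}{317461775} \approx 0.74683$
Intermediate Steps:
$- \frac{28719}{-38422} + \frac{s{\left(151 \right)}}{o} = - \frac{28719}{-38422} - \frac{21}{33050} = \left(-28719\right) \left(- \frac{1}{38422}\right) - \frac{21}{33050} = \frac{28719}{38422} - \frac{21}{33050} = \frac{237089022}{317461775}$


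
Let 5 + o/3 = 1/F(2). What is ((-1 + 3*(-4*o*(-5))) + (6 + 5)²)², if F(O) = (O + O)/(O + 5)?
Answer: 216225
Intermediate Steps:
F(O) = 2*O/(5 + O) (F(O) = (2*O)/(5 + O) = 2*O/(5 + O))
o = -39/4 (o = -15 + 3/((2*2/(5 + 2))) = -15 + 3/((2*2/7)) = -15 + 3/((2*2*(⅐))) = -15 + 3/(4/7) = -15 + 3*(7/4) = -15 + 21/4 = -39/4 ≈ -9.7500)
((-1 + 3*(-4*o*(-5))) + (6 + 5)²)² = ((-1 + 3*(-4*(-39/4)*(-5))) + (6 + 5)²)² = ((-1 + 3*(39*(-5))) + 11²)² = ((-1 + 3*(-195)) + 121)² = ((-1 - 585) + 121)² = (-586 + 121)² = (-465)² = 216225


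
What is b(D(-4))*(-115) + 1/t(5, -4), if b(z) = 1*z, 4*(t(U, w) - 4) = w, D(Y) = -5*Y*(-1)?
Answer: 6901/3 ≈ 2300.3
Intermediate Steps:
D(Y) = 5*Y
t(U, w) = 4 + w/4
b(z) = z
b(D(-4))*(-115) + 1/t(5, -4) = (5*(-4))*(-115) + 1/(4 + (¼)*(-4)) = -20*(-115) + 1/(4 - 1) = 2300 + 1/3 = 2300 + ⅓ = 6901/3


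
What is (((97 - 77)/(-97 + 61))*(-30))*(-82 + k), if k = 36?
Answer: -2300/3 ≈ -766.67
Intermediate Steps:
(((97 - 77)/(-97 + 61))*(-30))*(-82 + k) = (((97 - 77)/(-97 + 61))*(-30))*(-82 + 36) = ((20/(-36))*(-30))*(-46) = ((20*(-1/36))*(-30))*(-46) = -5/9*(-30)*(-46) = (50/3)*(-46) = -2300/3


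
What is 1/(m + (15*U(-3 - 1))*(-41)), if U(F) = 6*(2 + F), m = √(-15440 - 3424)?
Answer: 205/1513424 - I*√131/4540272 ≈ 0.00013545 - 2.5209e-6*I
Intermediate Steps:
m = 12*I*√131 (m = √(-18864) = 12*I*√131 ≈ 137.35*I)
U(F) = 12 + 6*F
1/(m + (15*U(-3 - 1))*(-41)) = 1/(12*I*√131 + (15*(12 + 6*(-3 - 1)))*(-41)) = 1/(12*I*√131 + (15*(12 + 6*(-4)))*(-41)) = 1/(12*I*√131 + (15*(12 - 24))*(-41)) = 1/(12*I*√131 + (15*(-12))*(-41)) = 1/(12*I*√131 - 180*(-41)) = 1/(12*I*√131 + 7380) = 1/(7380 + 12*I*√131)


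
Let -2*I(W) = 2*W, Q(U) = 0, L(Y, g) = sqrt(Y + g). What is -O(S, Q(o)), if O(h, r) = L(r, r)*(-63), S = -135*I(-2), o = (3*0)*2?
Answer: 0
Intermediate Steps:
o = 0 (o = 0*2 = 0)
I(W) = -W
S = -270 (S = -(-135)*(-2) = -135*2 = -270)
O(h, r) = -63*sqrt(2)*sqrt(r) (O(h, r) = sqrt(r + r)*(-63) = sqrt(2*r)*(-63) = (sqrt(2)*sqrt(r))*(-63) = -63*sqrt(2)*sqrt(r))
-O(S, Q(o)) = -(-63)*sqrt(2)*sqrt(0) = -(-63)*sqrt(2)*0 = -1*0 = 0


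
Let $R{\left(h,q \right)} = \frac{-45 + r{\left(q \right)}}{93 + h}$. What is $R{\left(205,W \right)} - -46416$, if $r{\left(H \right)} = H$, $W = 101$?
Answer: $\frac{6916012}{149} \approx 46416.0$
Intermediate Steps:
$R{\left(h,q \right)} = \frac{-45 + q}{93 + h}$
$R{\left(205,W \right)} - -46416 = \frac{-45 + 101}{93 + 205} - -46416 = \frac{1}{298} \cdot 56 + 46416 = \frac{28}{149} + 46416 = \frac{6916012}{149}$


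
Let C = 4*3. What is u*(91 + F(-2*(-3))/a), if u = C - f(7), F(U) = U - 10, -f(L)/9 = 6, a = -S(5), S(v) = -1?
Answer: 5742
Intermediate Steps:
C = 12
a = 1 (a = -1*(-1) = 1)
f(L) = -54 (f(L) = -9*6 = -54)
F(U) = -10 + U
u = 66 (u = 12 - 1*(-54) = 12 + 54 = 66)
u*(91 + F(-2*(-3))/a) = 66*(91 + (-10 - 2*(-3))/1) = 66*(91 + (-10 + 6)*1) = 66*(91 - 4*1) = 66*(91 - 4) = 66*87 = 5742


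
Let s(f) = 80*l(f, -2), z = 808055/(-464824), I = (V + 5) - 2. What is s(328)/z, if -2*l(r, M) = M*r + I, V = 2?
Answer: -2420803392/161611 ≈ -14979.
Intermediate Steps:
I = 5 (I = (2 + 5) - 2 = 7 - 2 = 5)
l(r, M) = -5/2 - M*r/2 (l(r, M) = -(M*r + 5)/2 = -(5 + M*r)/2 = -5/2 - M*r/2)
z = -808055/464824 (z = 808055*(-1/464824) = -808055/464824 ≈ -1.7384)
s(f) = -200 + 80*f (s(f) = 80*(-5/2 - 1/2*(-2)*f) = 80*(-5/2 + f) = -200 + 80*f)
s(328)/z = (-200 + 80*328)/(-808055/464824) = (-200 + 26240)*(-464824/808055) = 26040*(-464824/808055) = -2420803392/161611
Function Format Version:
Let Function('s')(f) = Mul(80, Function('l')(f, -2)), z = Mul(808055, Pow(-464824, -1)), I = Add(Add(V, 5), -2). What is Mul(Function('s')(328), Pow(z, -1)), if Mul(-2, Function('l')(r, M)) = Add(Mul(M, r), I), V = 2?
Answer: Rational(-2420803392, 161611) ≈ -14979.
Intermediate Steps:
I = 5 (I = Add(Add(2, 5), -2) = Add(7, -2) = 5)
Function('l')(r, M) = Add(Rational(-5, 2), Mul(Rational(-1, 2), M, r)) (Function('l')(r, M) = Mul(Rational(-1, 2), Add(Mul(M, r), 5)) = Mul(Rational(-1, 2), Add(5, Mul(M, r))) = Add(Rational(-5, 2), Mul(Rational(-1, 2), M, r)))
z = Rational(-808055, 464824) (z = Mul(808055, Rational(-1, 464824)) = Rational(-808055, 464824) ≈ -1.7384)
Function('s')(f) = Add(-200, Mul(80, f)) (Function('s')(f) = Mul(80, Add(Rational(-5, 2), Mul(Rational(-1, 2), -2, f))) = Mul(80, Add(Rational(-5, 2), f)) = Add(-200, Mul(80, f)))
Mul(Function('s')(328), Pow(z, -1)) = Mul(Add(-200, Mul(80, 328)), Pow(Rational(-808055, 464824), -1)) = Mul(Add(-200, 26240), Rational(-464824, 808055)) = Mul(26040, Rational(-464824, 808055)) = Rational(-2420803392, 161611)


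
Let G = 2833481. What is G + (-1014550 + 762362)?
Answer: 2581293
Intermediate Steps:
G + (-1014550 + 762362) = 2833481 + (-1014550 + 762362) = 2833481 - 252188 = 2581293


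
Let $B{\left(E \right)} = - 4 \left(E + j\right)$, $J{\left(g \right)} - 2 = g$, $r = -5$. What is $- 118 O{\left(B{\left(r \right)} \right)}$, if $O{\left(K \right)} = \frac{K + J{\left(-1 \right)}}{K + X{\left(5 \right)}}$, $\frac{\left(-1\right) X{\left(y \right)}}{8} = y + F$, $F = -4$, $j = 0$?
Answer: $- \frac{413}{2} \approx -206.5$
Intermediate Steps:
$X{\left(y \right)} = 32 - 8 y$ ($X{\left(y \right)} = - 8 \left(y - 4\right) = - 8 \left(-4 + y\right) = 32 - 8 y$)
$J{\left(g \right)} = 2 + g$
$B{\left(E \right)} = - 4 E$ ($B{\left(E \right)} = - 4 \left(E + 0\right) = - 4 E$)
$O{\left(K \right)} = \frac{1 + K}{-8 + K}$ ($O{\left(K \right)} = \frac{K + \left(2 - 1\right)}{K + \left(32 - 40\right)} = \frac{K + 1}{K + \left(32 - 40\right)} = \frac{1 + K}{K - 8} = \frac{1 + K}{-8 + K}$)
$- 118 O{\left(B{\left(r \right)} \right)} = - 118 \frac{1 - -20}{-8 - -20} = - 118 \frac{1 + 20}{-8 + 20} = - 118 \cdot \frac{1}{12} \cdot 21 = \left(-118\right) \frac{7}{4} = - \frac{413}{2}$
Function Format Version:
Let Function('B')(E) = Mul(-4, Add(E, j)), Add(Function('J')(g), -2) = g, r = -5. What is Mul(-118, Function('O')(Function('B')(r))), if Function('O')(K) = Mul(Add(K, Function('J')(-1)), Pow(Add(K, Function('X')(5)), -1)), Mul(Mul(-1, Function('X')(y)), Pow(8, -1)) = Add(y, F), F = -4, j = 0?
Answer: Rational(-413, 2) ≈ -206.50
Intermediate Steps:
Function('X')(y) = Add(32, Mul(-8, y)) (Function('X')(y) = Mul(-8, Add(y, -4)) = Mul(-8, Add(-4, y)) = Add(32, Mul(-8, y)))
Function('J')(g) = Add(2, g)
Function('B')(E) = Mul(-4, E) (Function('B')(E) = Mul(-4, Add(E, 0)) = Mul(-4, E))
Function('O')(K) = Mul(Pow(Add(-8, K), -1), Add(1, K)) (Function('O')(K) = Mul(Add(K, Add(2, -1)), Pow(Add(K, Add(32, Mul(-8, 5))), -1)) = Mul(Add(K, 1), Pow(Add(K, Add(32, -40)), -1)) = Mul(Add(1, K), Pow(Add(K, -8), -1)) = Mul(Add(1, K), Pow(Add(-8, K), -1)) = Mul(Pow(Add(-8, K), -1), Add(1, K)))
Mul(-118, Function('O')(Function('B')(r))) = Mul(-118, Mul(Pow(Add(-8, Mul(-4, -5)), -1), Add(1, Mul(-4, -5)))) = Mul(-118, Mul(Pow(Add(-8, 20), -1), Add(1, 20))) = Mul(-118, Mul(Pow(12, -1), 21)) = Mul(-118, Mul(Rational(1, 12), 21)) = Mul(-118, Rational(7, 4)) = Rational(-413, 2)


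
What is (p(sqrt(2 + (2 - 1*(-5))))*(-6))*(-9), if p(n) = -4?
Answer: -216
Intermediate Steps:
(p(sqrt(2 + (2 - 1*(-5))))*(-6))*(-9) = -4*(-6)*(-9) = 24*(-9) = -216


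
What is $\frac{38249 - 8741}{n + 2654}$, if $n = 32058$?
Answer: $\frac{7377}{8678} \approx 0.85008$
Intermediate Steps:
$\frac{38249 - 8741}{n + 2654} = \frac{38249 - 8741}{32058 + 2654} = \frac{29508}{34712} = 29508 \cdot \frac{1}{34712} = \frac{7377}{8678}$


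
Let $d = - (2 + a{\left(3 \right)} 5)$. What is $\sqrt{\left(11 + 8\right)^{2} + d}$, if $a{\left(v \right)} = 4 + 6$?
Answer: $\sqrt{309} \approx 17.578$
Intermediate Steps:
$a{\left(v \right)} = 10$
$d = -52$ ($d = - (2 + 10 \cdot 5) = - (2 + 50) = \left(-1\right) 52 = -52$)
$\sqrt{\left(11 + 8\right)^{2} + d} = \sqrt{\left(11 + 8\right)^{2} - 52} = \sqrt{19^{2} - 52} = \sqrt{361 - 52} = \sqrt{309}$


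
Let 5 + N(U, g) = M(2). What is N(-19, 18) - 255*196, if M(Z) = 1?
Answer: -49984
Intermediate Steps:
N(U, g) = -4 (N(U, g) = -5 + 1 = -4)
N(-19, 18) - 255*196 = -4 - 255*196 = -4 - 49980 = -49984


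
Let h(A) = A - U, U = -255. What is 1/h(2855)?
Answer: 1/3110 ≈ 0.00032154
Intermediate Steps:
h(A) = 255 + A (h(A) = A - 1*(-255) = A + 255 = 255 + A)
1/h(2855) = 1/(255 + 2855) = 1/3110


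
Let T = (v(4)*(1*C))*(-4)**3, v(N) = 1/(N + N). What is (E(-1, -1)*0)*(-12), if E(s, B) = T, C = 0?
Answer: 0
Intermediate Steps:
v(N) = 1/(2*N)
T = 0 (T = (((1/2)/4)*(1*0))*(-4)**3 = (((1/2)*(1/4))*0)*(-64) = ((1/8)*0)*(-64) = 0*(-64) = 0)
E(s, B) = 0
(E(-1, -1)*0)*(-12) = (0*0)*(-12) = 0*(-12) = 0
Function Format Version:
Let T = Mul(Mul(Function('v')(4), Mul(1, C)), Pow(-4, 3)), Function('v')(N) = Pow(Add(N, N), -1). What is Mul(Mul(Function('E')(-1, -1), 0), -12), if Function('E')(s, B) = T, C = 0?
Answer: 0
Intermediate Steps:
Function('v')(N) = Mul(Rational(1, 2), Pow(N, -1)) (Function('v')(N) = Pow(Mul(2, N), -1) = Mul(Rational(1, 2), Pow(N, -1)))
T = 0 (T = Mul(Mul(Mul(Rational(1, 2), Pow(4, -1)), Mul(1, 0)), Pow(-4, 3)) = Mul(Mul(Mul(Rational(1, 2), Rational(1, 4)), 0), -64) = Mul(Mul(Rational(1, 8), 0), -64) = Mul(0, -64) = 0)
Function('E')(s, B) = 0
Mul(Mul(Function('E')(-1, -1), 0), -12) = Mul(Mul(0, 0), -12) = Mul(0, -12) = 0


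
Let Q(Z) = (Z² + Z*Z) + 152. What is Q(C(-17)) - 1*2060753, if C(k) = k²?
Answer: -1893559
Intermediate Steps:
Q(Z) = 152 + 2*Z² (Q(Z) = (Z² + Z²) + 152 = 2*Z² + 152 = 152 + 2*Z²)
Q(C(-17)) - 1*2060753 = (152 + 2*((-17)²)²) - 1*2060753 = (152 + 2*289²) - 2060753 = (152 + 2*83521) - 2060753 = (152 + 167042) - 2060753 = 167194 - 2060753 = -1893559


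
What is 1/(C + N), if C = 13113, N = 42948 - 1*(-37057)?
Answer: 1/93118 ≈ 1.0739e-5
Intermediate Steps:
N = 80005 (N = 42948 + 37057 = 80005)
1/(C + N) = 1/(13113 + 80005) = 1/93118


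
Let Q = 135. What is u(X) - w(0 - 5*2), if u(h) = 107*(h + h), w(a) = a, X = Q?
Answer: 28900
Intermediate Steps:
X = 135
u(h) = 214*h (u(h) = 107*(2*h) = 214*h)
u(X) - w(0 - 5*2) = 214*135 - (0 - 5*2) = 28890 - (0 - 10) = 28890 - 1*(-10) = 28890 + 10 = 28900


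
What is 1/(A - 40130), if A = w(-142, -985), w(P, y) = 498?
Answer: -1/39632 ≈ -2.5232e-5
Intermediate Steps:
A = 498
1/(A - 40130) = 1/(498 - 40130) = 1/(-39632) = -1/39632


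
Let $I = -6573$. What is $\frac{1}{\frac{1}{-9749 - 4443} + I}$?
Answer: $- \frac{14192}{93284017} \approx -0.00015214$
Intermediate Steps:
$\frac{1}{\frac{1}{-9749 - 4443} + I} = \frac{1}{\frac{1}{-9749 - 4443} - 6573} = \frac{1}{\frac{1}{-14192} - 6573} = \frac{1}{- \frac{1}{14192} - 6573} = \frac{1}{- \frac{93284017}{14192}} = - \frac{14192}{93284017}$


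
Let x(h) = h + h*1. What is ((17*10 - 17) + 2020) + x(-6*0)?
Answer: 2173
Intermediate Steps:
x(h) = 2*h (x(h) = h + h = 2*h)
((17*10 - 17) + 2020) + x(-6*0) = ((17*10 - 17) + 2020) + 2*(-6*0) = ((170 - 17) + 2020) + 2*0 = (153 + 2020) + 0 = 2173 + 0 = 2173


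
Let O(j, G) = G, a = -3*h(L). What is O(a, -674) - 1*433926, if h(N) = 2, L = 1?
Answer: -434600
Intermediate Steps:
a = -6 (a = -3*2 = -6)
O(a, -674) - 1*433926 = -674 - 1*433926 = -674 - 433926 = -434600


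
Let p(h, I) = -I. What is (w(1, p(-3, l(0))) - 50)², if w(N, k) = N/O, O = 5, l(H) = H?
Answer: 62001/25 ≈ 2480.0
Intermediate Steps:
w(N, k) = N/5
(w(1, p(-3, l(0))) - 50)² = ((⅕)*1 - 50)² = (⅕ - 50)² = (-249/5)² = 62001/25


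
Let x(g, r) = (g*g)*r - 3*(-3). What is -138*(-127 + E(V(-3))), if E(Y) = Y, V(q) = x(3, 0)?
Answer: 16284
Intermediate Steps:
x(g, r) = 9 + r*g**2 (x(g, r) = g**2*r + 9 = r*g**2 + 9 = 9 + r*g**2)
V(q) = 9 (V(q) = 9 + 0*3**2 = 9 + 0*9 = 9 + 0 = 9)
-138*(-127 + E(V(-3))) = -138*(-127 + 9) = -138*(-118) = 16284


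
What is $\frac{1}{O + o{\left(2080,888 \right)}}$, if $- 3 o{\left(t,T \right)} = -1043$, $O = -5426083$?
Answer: $- \frac{3}{16277206} \approx -1.8431 \cdot 10^{-7}$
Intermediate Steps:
$o{\left(t,T \right)} = \frac{1043}{3}$ ($o{\left(t,T \right)} = \left(- \frac{1}{3}\right) \left(-1043\right) = \frac{1043}{3}$)
$\frac{1}{O + o{\left(2080,888 \right)}} = \frac{1}{-5426083 + \frac{1043}{3}} = \frac{1}{- \frac{16277206}{3}} = - \frac{3}{16277206}$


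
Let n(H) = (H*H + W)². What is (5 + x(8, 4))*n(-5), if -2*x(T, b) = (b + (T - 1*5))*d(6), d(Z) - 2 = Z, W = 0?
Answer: -14375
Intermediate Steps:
d(Z) = 2 + Z
x(T, b) = 20 - 4*T - 4*b (x(T, b) = -(b + (T - 1*5))*(2 + 6)/2 = -(b + (T - 5))*8/2 = -(b + (-5 + T))*8/2 = -(-5 + T + b)*8/2 = -(-40 + 8*T + 8*b)/2 = 20 - 4*T - 4*b)
n(H) = H⁴ (n(H) = (H*H + 0)² = (H² + 0)² = (H²)² = H⁴)
(5 + x(8, 4))*n(-5) = (5 + (20 - 4*8 - 4*4))*(-5)⁴ = (5 + (20 - 32 - 16))*625 = (5 - 28)*625 = -23*625 = -14375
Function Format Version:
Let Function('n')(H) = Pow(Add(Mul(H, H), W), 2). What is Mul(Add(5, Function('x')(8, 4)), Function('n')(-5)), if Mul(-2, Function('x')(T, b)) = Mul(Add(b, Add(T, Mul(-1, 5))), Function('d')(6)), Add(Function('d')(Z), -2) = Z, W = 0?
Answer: -14375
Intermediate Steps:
Function('d')(Z) = Add(2, Z)
Function('x')(T, b) = Add(20, Mul(-4, T), Mul(-4, b)) (Function('x')(T, b) = Mul(Rational(-1, 2), Mul(Add(b, Add(T, Mul(-1, 5))), Add(2, 6))) = Mul(Rational(-1, 2), Mul(Add(b, Add(T, -5)), 8)) = Mul(Rational(-1, 2), Mul(Add(b, Add(-5, T)), 8)) = Mul(Rational(-1, 2), Mul(Add(-5, T, b), 8)) = Mul(Rational(-1, 2), Add(-40, Mul(8, T), Mul(8, b))) = Add(20, Mul(-4, T), Mul(-4, b)))
Function('n')(H) = Pow(H, 4) (Function('n')(H) = Pow(Add(Mul(H, H), 0), 2) = Pow(Add(Pow(H, 2), 0), 2) = Pow(Pow(H, 2), 2) = Pow(H, 4))
Mul(Add(5, Function('x')(8, 4)), Function('n')(-5)) = Mul(Add(5, Add(20, Mul(-4, 8), Mul(-4, 4))), Pow(-5, 4)) = Mul(Add(5, Add(20, -32, -16)), 625) = Mul(Add(5, -28), 625) = Mul(-23, 625) = -14375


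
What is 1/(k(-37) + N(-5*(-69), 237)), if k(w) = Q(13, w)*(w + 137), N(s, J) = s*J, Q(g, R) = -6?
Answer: 1/81165 ≈ 1.2321e-5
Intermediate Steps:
N(s, J) = J*s
k(w) = -822 - 6*w (k(w) = -6*(w + 137) = -6*(137 + w) = -822 - 6*w)
1/(k(-37) + N(-5*(-69), 237)) = 1/((-822 - 6*(-37)) + 237*(-5*(-69))) = 1/((-822 + 222) + 237*345) = 1/(-600 + 81765) = 1/81165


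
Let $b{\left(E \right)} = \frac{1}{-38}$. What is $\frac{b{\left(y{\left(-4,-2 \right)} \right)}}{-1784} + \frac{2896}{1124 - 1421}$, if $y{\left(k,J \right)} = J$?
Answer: $- \frac{196325335}{20134224} \approx -9.7508$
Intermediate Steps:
$b{\left(E \right)} = - \frac{1}{38}$
$\frac{b{\left(y{\left(-4,-2 \right)} \right)}}{-1784} + \frac{2896}{1124 - 1421} = - \frac{1}{38 \left(-1784\right)} + \frac{2896}{1124 - 1421} = \left(- \frac{1}{38}\right) \left(- \frac{1}{1784}\right) + \frac{2896}{1124 - 1421} = \frac{1}{67792} + \frac{2896}{-297} = \frac{1}{67792} + 2896 \left(- \frac{1}{297}\right) = \frac{1}{67792} - \frac{2896}{297} = - \frac{196325335}{20134224}$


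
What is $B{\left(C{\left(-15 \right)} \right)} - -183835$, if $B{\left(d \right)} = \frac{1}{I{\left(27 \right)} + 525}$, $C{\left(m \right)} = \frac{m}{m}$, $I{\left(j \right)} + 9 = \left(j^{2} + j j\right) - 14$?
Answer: $\frac{360316601}{1960} \approx 1.8384 \cdot 10^{5}$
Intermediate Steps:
$I{\left(j \right)} = -23 + 2 j^{2}$ ($I{\left(j \right)} = -9 - \left(14 - j^{2} - j j\right) = -9 + \left(\left(j^{2} + j^{2}\right) - 14\right) = -9 + \left(2 j^{2} - 14\right) = -9 + \left(-14 + 2 j^{2}\right) = -23 + 2 j^{2}$)
$C{\left(m \right)} = 1$
$B{\left(d \right)} = \frac{1}{1960}$ ($B{\left(d \right)} = \frac{1}{\left(-23 + 2 \cdot 27^{2}\right) + 525} = \frac{1}{\left(-23 + 2 \cdot 729\right) + 525} = \frac{1}{\left(-23 + 1458\right) + 525} = \frac{1}{1435 + 525} = \frac{1}{1960}$)
$B{\left(C{\left(-15 \right)} \right)} - -183835 = \frac{1}{1960} - -183835 = \frac{1}{1960} + 183835 = \frac{360316601}{1960}$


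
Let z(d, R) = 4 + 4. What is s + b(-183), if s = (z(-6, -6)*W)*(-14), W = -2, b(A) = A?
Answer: 41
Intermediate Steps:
z(d, R) = 8
s = 224 (s = (8*(-2))*(-14) = -16*(-14) = 224)
s + b(-183) = 224 - 183 = 41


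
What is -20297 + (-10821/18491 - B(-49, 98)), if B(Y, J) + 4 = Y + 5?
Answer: -374435080/18491 ≈ -20250.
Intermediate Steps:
B(Y, J) = 1 + Y (B(Y, J) = -4 + (Y + 5) = -4 + (5 + Y) = 1 + Y)
-20297 + (-10821/18491 - B(-49, 98)) = -20297 + (-10821/18491 - (1 - 49)) = -20297 + (-10821*1/18491 - 1*(-48)) = -20297 + (-10821/18491 + 48) = -20297 + 876747/18491 = -374435080/18491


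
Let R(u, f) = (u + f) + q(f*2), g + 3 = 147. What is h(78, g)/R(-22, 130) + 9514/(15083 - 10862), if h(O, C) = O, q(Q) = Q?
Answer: 28585/11592 ≈ 2.4659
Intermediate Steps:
g = 144 (g = -3 + 147 = 144)
R(u, f) = u + 3*f (R(u, f) = (u + f) + f*2 = (f + u) + 2*f = u + 3*f)
h(78, g)/R(-22, 130) + 9514/(15083 - 10862) = 78/(-22 + 3*130) + 9514/(15083 - 10862) = 78/(-22 + 390) + 9514/4221 = 78/368 + 9514*(1/4221) = 78*(1/368) + 142/63 = 39/184 + 142/63 = 28585/11592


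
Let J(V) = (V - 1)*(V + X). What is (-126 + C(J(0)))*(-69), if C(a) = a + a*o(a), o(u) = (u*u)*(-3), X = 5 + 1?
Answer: -35604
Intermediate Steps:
X = 6
o(u) = -3*u² (o(u) = u²*(-3) = -3*u²)
J(V) = (-1 + V)*(6 + V) (J(V) = (V - 1)*(V + 6) = (-1 + V)*(6 + V))
C(a) = a - 3*a³ (C(a) = a + a*(-3*a²) = a - 3*a³)
(-126 + C(J(0)))*(-69) = (-126 + ((-6 + 0² + 5*0) - 3*(-6 + 0² + 5*0)³))*(-69) = (-126 + ((-6 + 0 + 0) - 3*(-6 + 0 + 0)³))*(-69) = (-126 + (-6 - 3*(-6)³))*(-69) = (-126 + (-6 - 3*(-216)))*(-69) = (-126 + (-6 + 648))*(-69) = (-126 + 642)*(-69) = 516*(-69) = -35604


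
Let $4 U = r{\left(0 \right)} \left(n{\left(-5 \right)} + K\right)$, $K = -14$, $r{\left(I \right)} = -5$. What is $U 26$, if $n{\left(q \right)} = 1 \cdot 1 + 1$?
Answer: $390$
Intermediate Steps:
$n{\left(q \right)} = 2$ ($n{\left(q \right)} = 1 + 1 = 2$)
$U = 15$ ($U = \frac{\left(-5\right) \left(2 - 14\right)}{4} = \frac{\left(-5\right) \left(-12\right)}{4} = \frac{1}{4} \cdot 60 = 15$)
$U 26 = 15 \cdot 26 = 390$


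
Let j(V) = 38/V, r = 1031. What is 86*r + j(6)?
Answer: 266017/3 ≈ 88672.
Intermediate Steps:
86*r + j(6) = 86*1031 + 38/6 = 88666 + 38*(1/6) = 88666 + 19/3 = 266017/3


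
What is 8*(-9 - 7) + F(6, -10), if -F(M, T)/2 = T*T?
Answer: -328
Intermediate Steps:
F(M, T) = -2*T² (F(M, T) = -2*T*T = -2*T²)
8*(-9 - 7) + F(6, -10) = 8*(-9 - 7) - 2*(-10)² = 8*(-16) - 2*100 = -128 - 200 = -328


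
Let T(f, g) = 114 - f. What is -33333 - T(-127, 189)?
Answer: -33574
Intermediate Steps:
-33333 - T(-127, 189) = -33333 - (114 - 1*(-127)) = -33333 - (114 + 127) = -33333 - 1*241 = -33333 - 241 = -33574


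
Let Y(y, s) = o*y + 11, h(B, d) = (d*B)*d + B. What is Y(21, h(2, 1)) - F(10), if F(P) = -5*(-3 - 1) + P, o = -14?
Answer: -313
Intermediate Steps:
h(B, d) = B + B*d**2 (h(B, d) = (B*d)*d + B = B*d**2 + B = B + B*d**2)
F(P) = 20 + P (F(P) = -5*(-4) + P = 20 + P)
Y(y, s) = 11 - 14*y (Y(y, s) = -14*y + 11 = 11 - 14*y)
Y(21, h(2, 1)) - F(10) = (11 - 14*21) - (20 + 10) = (11 - 294) - 1*30 = -283 - 30 = -313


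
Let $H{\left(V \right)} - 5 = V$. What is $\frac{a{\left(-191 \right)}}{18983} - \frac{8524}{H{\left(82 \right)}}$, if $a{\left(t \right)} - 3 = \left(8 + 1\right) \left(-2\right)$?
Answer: $- \frac{161812397}{1651521} \approx -97.978$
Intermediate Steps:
$H{\left(V \right)} = 5 + V$
$a{\left(t \right)} = -15$ ($a{\left(t \right)} = 3 + \left(8 + 1\right) \left(-2\right) = 3 + 9 \left(-2\right) = 3 - 18 = -15$)
$\frac{a{\left(-191 \right)}}{18983} - \frac{8524}{H{\left(82 \right)}} = - \frac{15}{18983} - \frac{8524}{5 + 82} = \left(-15\right) \frac{1}{18983} - \frac{8524}{87} = - \frac{15}{18983} - \frac{8524}{87} = - \frac{161812397}{1651521}$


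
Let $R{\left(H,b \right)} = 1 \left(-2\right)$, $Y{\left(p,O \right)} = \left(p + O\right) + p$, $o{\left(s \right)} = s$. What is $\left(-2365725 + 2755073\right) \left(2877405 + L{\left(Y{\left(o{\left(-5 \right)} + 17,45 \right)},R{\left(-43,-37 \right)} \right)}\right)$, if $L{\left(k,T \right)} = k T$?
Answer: $1120258151916$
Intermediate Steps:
$Y{\left(p,O \right)} = O + 2 p$ ($Y{\left(p,O \right)} = \left(O + p\right) + p = O + 2 p$)
$R{\left(H,b \right)} = -2$
$L{\left(k,T \right)} = T k$
$\left(-2365725 + 2755073\right) \left(2877405 + L{\left(Y{\left(o{\left(-5 \right)} + 17,45 \right)},R{\left(-43,-37 \right)} \right)}\right) = \left(-2365725 + 2755073\right) \left(2877405 - 2 \left(45 + 2 \left(-5 + 17\right)\right)\right) = 389348 \left(2877405 - 2 \left(45 + 2 \cdot 12\right)\right) = 389348 \left(2877405 - 2 \left(45 + 24\right)\right) = 389348 \left(2877405 - 138\right) = 389348 \cdot 2877267 = 1120258151916$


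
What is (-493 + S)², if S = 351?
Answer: 20164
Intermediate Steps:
(-493 + S)² = (-493 + 351)² = (-142)² = 20164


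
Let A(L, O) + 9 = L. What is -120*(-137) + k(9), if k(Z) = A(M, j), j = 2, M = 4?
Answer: 16435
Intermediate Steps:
A(L, O) = -9 + L
k(Z) = -5 (k(Z) = -9 + 4 = -5)
-120*(-137) + k(9) = -120*(-137) - 5 = 16440 - 5 = 16435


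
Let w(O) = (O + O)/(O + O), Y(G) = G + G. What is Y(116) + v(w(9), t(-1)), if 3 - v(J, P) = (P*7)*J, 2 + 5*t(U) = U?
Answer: 1196/5 ≈ 239.20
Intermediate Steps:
Y(G) = 2*G
w(O) = 1 (w(O) = (2*O)/((2*O)) = (2*O)*(1/(2*O)) = 1)
t(U) = -⅖ + U/5
v(J, P) = 3 - 7*J*P (v(J, P) = 3 - P*7*J = 3 - 7*P*J = 3 - 7*J*P)
Y(116) + v(w(9), t(-1)) = 2*116 + (3 - 7*1*(-⅖ + (⅕)*(-1))) = 232 + (3 - 7*1*(-⅖ - ⅕)) = 232 + (3 - 7*1*(-⅗)) = 232 + (3 + 21/5) = 232 + 36/5 = 1196/5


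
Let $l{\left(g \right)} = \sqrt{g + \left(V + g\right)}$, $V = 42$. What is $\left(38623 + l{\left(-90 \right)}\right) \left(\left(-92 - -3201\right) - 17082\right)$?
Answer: $-539679179 - 13973 i \sqrt{138} \approx -5.3968 \cdot 10^{8} - 1.6415 \cdot 10^{5} i$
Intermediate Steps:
$l{\left(g \right)} = \sqrt{42 + 2 g}$ ($l{\left(g \right)} = \sqrt{g + \left(42 + g\right)} = \sqrt{42 + 2 g}$)
$\left(38623 + l{\left(-90 \right)}\right) \left(\left(-92 - -3201\right) - 17082\right) = \left(38623 + \sqrt{42 + 2 \left(-90\right)}\right) \left(\left(-92 - -3201\right) - 17082\right) = \left(38623 + \sqrt{42 - 180}\right) \left(\left(-92 + 3201\right) - 17082\right) = \left(38623 + \sqrt{-138}\right) \left(3109 - 17082\right) = \left(38623 + i \sqrt{138}\right) \left(-13973\right) = -539679179 - 13973 i \sqrt{138}$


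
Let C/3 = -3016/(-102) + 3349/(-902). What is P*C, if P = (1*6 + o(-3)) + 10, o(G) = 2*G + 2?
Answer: 7136502/7667 ≈ 930.81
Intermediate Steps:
C = 1189417/15334 (C = 3*(-3016/(-102) + 3349/(-902)) = 3*(-3016*(-1/102) + 3349*(-1/902)) = 3*(1508/51 - 3349/902) = 3*(1189417/46002) = 1189417/15334 ≈ 77.567)
o(G) = 2 + 2*G
P = 12 (P = (1*6 + (2 + 2*(-3))) + 10 = (6 + (2 - 6)) + 10 = (6 - 4) + 10 = 2 + 10 = 12)
P*C = 12*(1189417/15334) = 7136502/7667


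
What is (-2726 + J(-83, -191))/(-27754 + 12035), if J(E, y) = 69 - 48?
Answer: 2705/15719 ≈ 0.17208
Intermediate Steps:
J(E, y) = 21
(-2726 + J(-83, -191))/(-27754 + 12035) = (-2726 + 21)/(-27754 + 12035) = -2705/(-15719) = -2705*(-1/15719) = 2705/15719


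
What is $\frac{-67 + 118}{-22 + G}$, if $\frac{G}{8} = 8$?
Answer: $\frac{17}{14} \approx 1.2143$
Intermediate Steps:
$G = 64$ ($G = 8 \cdot 8 = 64$)
$\frac{-67 + 118}{-22 + G} = \frac{-67 + 118}{-22 + 64} = \frac{51}{42} = 51 \cdot \frac{1}{42} = \frac{17}{14}$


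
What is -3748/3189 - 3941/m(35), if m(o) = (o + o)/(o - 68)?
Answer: 59210951/31890 ≈ 1856.7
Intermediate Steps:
m(o) = 2*o/(-68 + o) (m(o) = (2*o)/(-68 + o) = 2*o/(-68 + o))
-3748/3189 - 3941/m(35) = -3748/3189 - 3941/(2*35/(-68 + 35)) = -3748*1/3189 - 3941/(2*35/(-33)) = -3748/3189 - 3941/(2*35*(-1/33)) = -3748/3189 - 3941/(-70/33) = -3748/3189 - 3941*(-33/70) = -3748/3189 + 18579/10 = 59210951/31890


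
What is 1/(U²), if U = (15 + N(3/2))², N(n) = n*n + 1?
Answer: 256/28398241 ≈ 9.0146e-6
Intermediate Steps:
N(n) = 1 + n² (N(n) = n² + 1 = 1 + n²)
U = 5329/16 (U = (15 + (1 + (3/2)²))² = (15 + (1 + 9/4))² = (15 + 13/4)² = (73/4)² = 5329/16 ≈ 333.06)
1/(U²) = 1/((5329/16)²) = 1/(28398241/256) = 256/28398241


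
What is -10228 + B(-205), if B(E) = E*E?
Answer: 31797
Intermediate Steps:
B(E) = E**2
-10228 + B(-205) = -10228 + (-205)**2 = -10228 + 42025 = 31797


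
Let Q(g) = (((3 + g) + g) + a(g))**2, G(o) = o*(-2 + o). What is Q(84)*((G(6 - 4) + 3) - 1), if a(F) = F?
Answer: 130050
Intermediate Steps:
Q(g) = (3 + 3*g)**2 (Q(g) = (((3 + g) + g) + g)**2 = ((3 + 2*g) + g)**2 = (3 + 3*g)**2)
Q(84)*((G(6 - 4) + 3) - 1) = (9*(1 + 84)**2)*(((6 - 4)*(-2 + (6 - 4)) + 3) - 1) = (9*85**2)*((2*(-2 + 2) + 3) - 1) = (9*7225)*((2*0 + 3) - 1) = 65025*((0 + 3) - 1) = 65025*(3 - 1) = 65025*2 = 130050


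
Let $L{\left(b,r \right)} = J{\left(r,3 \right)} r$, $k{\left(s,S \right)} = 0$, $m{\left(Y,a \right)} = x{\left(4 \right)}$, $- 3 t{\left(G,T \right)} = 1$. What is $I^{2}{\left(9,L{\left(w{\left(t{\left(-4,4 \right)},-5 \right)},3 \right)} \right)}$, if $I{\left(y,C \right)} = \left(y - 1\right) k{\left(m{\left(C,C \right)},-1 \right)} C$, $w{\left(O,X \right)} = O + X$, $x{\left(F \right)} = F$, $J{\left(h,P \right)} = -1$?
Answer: $0$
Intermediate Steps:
$t{\left(G,T \right)} = - \frac{1}{3}$ ($t{\left(G,T \right)} = \left(- \frac{1}{3}\right) 1 = - \frac{1}{3}$)
$m{\left(Y,a \right)} = 4$
$L{\left(b,r \right)} = - r$
$I{\left(y,C \right)} = 0$ ($I{\left(y,C \right)} = \left(y - 1\right) 0 C = \left(-1 + y\right) 0 C = 0 C = 0$)
$I^{2}{\left(9,L{\left(w{\left(t{\left(-4,4 \right)},-5 \right)},3 \right)} \right)} = 0^{2} = 0$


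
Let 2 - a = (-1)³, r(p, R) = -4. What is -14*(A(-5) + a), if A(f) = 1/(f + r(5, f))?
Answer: -364/9 ≈ -40.444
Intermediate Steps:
a = 3 (a = 2 - 1*(-1)³ = 2 - 1*(-1) = 2 + 1 = 3)
A(f) = 1/(-4 + f) (A(f) = 1/(f - 4) = 1/(-4 + f))
-14*(A(-5) + a) = -14*(1/(-4 - 5) + 3) = -14*(1/(-9) + 3) = -14*(-⅑ + 3) = -14*26/9 = -364/9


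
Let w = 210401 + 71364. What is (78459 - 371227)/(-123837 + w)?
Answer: -36596/19741 ≈ -1.8538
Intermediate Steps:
w = 281765
(78459 - 371227)/(-123837 + w) = (78459 - 371227)/(-123837 + 281765) = -292768/157928 = -292768*1/157928 = -36596/19741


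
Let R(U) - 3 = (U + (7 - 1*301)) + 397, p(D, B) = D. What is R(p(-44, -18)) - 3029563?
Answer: -3029501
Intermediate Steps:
R(U) = 106 + U (R(U) = 3 + ((U + (7 - 1*301)) + 397) = 3 + ((U + (7 - 301)) + 397) = 3 + ((U - 294) + 397) = 3 + ((-294 + U) + 397) = 3 + (103 + U) = 106 + U)
R(p(-44, -18)) - 3029563 = (106 - 44) - 3029563 = 62 - 3029563 = -3029501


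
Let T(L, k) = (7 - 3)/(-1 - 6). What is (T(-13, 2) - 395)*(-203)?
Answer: 80301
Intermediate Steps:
T(L, k) = -4/7 (T(L, k) = 4/(-7) = 4*(-⅐) = -4/7)
(T(-13, 2) - 395)*(-203) = (-4/7 - 395)*(-203) = -2769/7*(-203) = 80301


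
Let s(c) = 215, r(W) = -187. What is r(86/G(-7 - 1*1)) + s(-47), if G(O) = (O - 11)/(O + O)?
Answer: 28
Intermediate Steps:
G(O) = (-11 + O)/(2*O) (G(O) = (-11 + O)/((2*O)) = (-11 + O)*(1/(2*O)) = (-11 + O)/(2*O))
r(86/G(-7 - 1*1)) + s(-47) = -187 + 215 = 28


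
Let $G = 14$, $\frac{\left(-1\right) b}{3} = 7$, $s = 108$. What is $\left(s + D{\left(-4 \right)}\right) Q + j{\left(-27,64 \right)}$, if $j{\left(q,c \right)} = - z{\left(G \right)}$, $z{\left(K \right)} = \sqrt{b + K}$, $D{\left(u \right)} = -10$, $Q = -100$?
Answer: $-9800 - i \sqrt{7} \approx -9800.0 - 2.6458 i$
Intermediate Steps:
$b = -21$ ($b = \left(-3\right) 7 = -21$)
$z{\left(K \right)} = \sqrt{-21 + K}$
$j{\left(q,c \right)} = - i \sqrt{7}$ ($j{\left(q,c \right)} = - \sqrt{-21 + 14} = - \sqrt{-7} = - i \sqrt{7}$)
$\left(s + D{\left(-4 \right)}\right) Q + j{\left(-27,64 \right)} = \left(108 - 10\right) \left(-100\right) - i \sqrt{7} = 98 \left(-100\right) - i \sqrt{7} = -9800 - i \sqrt{7}$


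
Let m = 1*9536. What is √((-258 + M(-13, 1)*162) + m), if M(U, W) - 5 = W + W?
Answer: 2*√2603 ≈ 102.04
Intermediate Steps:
M(U, W) = 5 + 2*W (M(U, W) = 5 + (W + W) = 5 + 2*W)
m = 9536
√((-258 + M(-13, 1)*162) + m) = √((-258 + (5 + 2*1)*162) + 9536) = √((-258 + (5 + 2)*162) + 9536) = √((-258 + 7*162) + 9536) = √((-258 + 1134) + 9536) = √(876 + 9536) = √10412 = 2*√2603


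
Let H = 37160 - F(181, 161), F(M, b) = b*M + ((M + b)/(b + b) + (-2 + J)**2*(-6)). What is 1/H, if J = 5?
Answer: 161/1299582 ≈ 0.00012389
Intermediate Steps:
F(M, b) = -54 + M*b + (M + b)/(2*b) (F(M, b) = b*M + ((M + b)/(b + b) + (-2 + 5)**2*(-6)) = M*b + ((M + b)/((2*b)) + 3**2*(-6)) = M*b + ((M + b)*(1/(2*b)) + 9*(-6)) = M*b + ((M + b)/(2*b) - 54) = M*b + (-54 + (M + b)/(2*b)) = -54 + M*b + (M + b)/(2*b))
H = 1299582/161 (H = 37160 - (-107/2 + 181*161 + (1/2)*181/161) = 37160 - (-107/2 + 29141 + (1/2)*181*(1/161)) = 37160 - (-107/2 + 29141 + 181/322) = 37160 - 1*4683178/161 = 37160 - 4683178/161 = 1299582/161 ≈ 8071.9)
1/H = 1/(1299582/161) = 161/1299582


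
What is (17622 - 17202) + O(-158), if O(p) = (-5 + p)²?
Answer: 26989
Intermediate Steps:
(17622 - 17202) + O(-158) = (17622 - 17202) + (-5 - 158)² = 420 + (-163)² = 420 + 26569 = 26989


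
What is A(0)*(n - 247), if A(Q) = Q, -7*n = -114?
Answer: 0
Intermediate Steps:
n = 114/7 (n = -⅐*(-114) = 114/7 ≈ 16.286)
A(0)*(n - 247) = 0*(114/7 - 247) = 0*(-1615/7) = 0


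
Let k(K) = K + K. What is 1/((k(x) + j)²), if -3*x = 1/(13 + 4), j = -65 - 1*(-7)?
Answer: 2601/8761600 ≈ 0.00029686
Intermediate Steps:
j = -58 (j = -65 + 7 = -58)
x = -1/51 (x = -1/(3*(13 + 4)) = -⅓/17 = -⅓*1/17 = -1/51 ≈ -0.019608)
k(K) = 2*K
1/((k(x) + j)²) = 1/((2*(-1/51) - 58)²) = 1/((-2/51 - 58)²) = 1/((-2960/51)²) = 1/(8761600/2601) = 2601/8761600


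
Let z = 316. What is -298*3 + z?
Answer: -578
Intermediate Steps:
-298*3 + z = -298*3 + 316 = -894 + 316 = -578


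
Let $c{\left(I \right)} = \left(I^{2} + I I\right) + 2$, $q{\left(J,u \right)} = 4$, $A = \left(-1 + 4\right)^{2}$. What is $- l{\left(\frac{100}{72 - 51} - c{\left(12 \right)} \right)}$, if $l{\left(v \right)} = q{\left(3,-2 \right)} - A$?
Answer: $5$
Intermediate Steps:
$A = 9$ ($A = 3^{2} = 9$)
$c{\left(I \right)} = 2 + 2 I^{2}$ ($c{\left(I \right)} = \left(I^{2} + I^{2}\right) + 2 = 2 I^{2} + 2 = 2 + 2 I^{2}$)
$l{\left(v \right)} = -5$ ($l{\left(v \right)} = 4 - 9 = -5$)
$- l{\left(\frac{100}{72 - 51} - c{\left(12 \right)} \right)} = \left(-1\right) \left(-5\right) = 5$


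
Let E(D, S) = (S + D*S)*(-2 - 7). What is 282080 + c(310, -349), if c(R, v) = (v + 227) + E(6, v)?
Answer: 303945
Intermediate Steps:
E(D, S) = -9*S - 9*D*S (E(D, S) = (S + D*S)*(-9) = -9*S - 9*D*S)
c(R, v) = 227 - 62*v (c(R, v) = (v + 227) - 9*v*(1 + 6) = (227 + v) - 9*v*7 = (227 + v) - 63*v = 227 - 62*v)
282080 + c(310, -349) = 282080 + (227 - 62*(-349)) = 282080 + (227 + 21638) = 282080 + 21865 = 303945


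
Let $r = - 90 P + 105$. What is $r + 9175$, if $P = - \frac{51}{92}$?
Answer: $\frac{429175}{46} \approx 9329.9$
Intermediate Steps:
$P = - \frac{51}{92}$ ($P = \left(-51\right) \frac{1}{92} = - \frac{51}{92} \approx -0.55435$)
$r = \frac{7125}{46}$ ($r = \left(-90\right) \left(- \frac{51}{92}\right) + 105 = \frac{2295}{46} + 105 = \frac{7125}{46} \approx 154.89$)
$r + 9175 = \frac{7125}{46} + 9175 = \frac{429175}{46}$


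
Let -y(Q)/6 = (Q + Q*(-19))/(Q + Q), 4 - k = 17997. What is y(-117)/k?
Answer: -54/17993 ≈ -0.0030012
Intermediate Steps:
k = -17993 (k = 4 - 1*17997 = 4 - 17997 = -17993)
y(Q) = 54 (y(Q) = -6*(Q + Q*(-19))/(Q + Q) = -6*(Q - 19*Q)/(2*Q) = -6*(-18*Q)*1/(2*Q) = -6*(-9) = 54)
y(-117)/k = 54/(-17993) = 54*(-1/17993) = -54/17993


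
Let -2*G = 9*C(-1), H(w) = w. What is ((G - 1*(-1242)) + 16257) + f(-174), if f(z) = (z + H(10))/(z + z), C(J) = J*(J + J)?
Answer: 1521671/87 ≈ 17490.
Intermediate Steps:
C(J) = 2*J**2 (C(J) = J*(2*J) = 2*J**2)
f(z) = (10 + z)/(2*z) (f(z) = (z + 10)/(z + z) = (10 + z)/((2*z)) = (10 + z)*(1/(2*z)) = (10 + z)/(2*z))
G = -9 (G = -9*2*(-1)**2/2 = -9*2*1/2 = -9*2/2 = -1/2*18 = -9)
((G - 1*(-1242)) + 16257) + f(-174) = ((-9 - 1*(-1242)) + 16257) + (1/2)*(10 - 174)/(-174) = ((-9 + 1242) + 16257) + (1/2)*(-1/174)*(-164) = (1233 + 16257) + 41/87 = 17490 + 41/87 = 1521671/87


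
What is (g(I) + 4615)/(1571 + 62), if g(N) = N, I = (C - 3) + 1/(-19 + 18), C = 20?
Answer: 4631/1633 ≈ 2.8359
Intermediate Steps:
I = 16 (I = (20 - 3) + 1/(-19 + 18) = 17 + 1/(-1) = 17 - 1 = 16)
(g(I) + 4615)/(1571 + 62) = (16 + 4615)/(1571 + 62) = 4631/1633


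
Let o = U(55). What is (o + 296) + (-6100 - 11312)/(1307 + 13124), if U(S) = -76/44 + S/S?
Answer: 46680356/158741 ≈ 294.07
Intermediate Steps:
U(S) = -8/11 (U(S) = -76*1/44 + 1 = -19/11 + 1 = -8/11)
o = -8/11 ≈ -0.72727
(o + 296) + (-6100 - 11312)/(1307 + 13124) = (-8/11 + 296) + (-6100 - 11312)/(1307 + 13124) = 3248/11 - 17412/14431 = 46680356/158741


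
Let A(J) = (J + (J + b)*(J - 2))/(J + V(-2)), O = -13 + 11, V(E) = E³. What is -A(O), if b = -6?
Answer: 3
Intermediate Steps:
O = -2
A(J) = (J + (-6 + J)*(-2 + J))/(-8 + J) (A(J) = (J + (J - 6)*(J - 2))/(J + (-2)³) = (J + (-6 + J)*(-2 + J))/(J - 8) = (J + (-6 + J)*(-2 + J))/(-8 + J))
-A(O) = -(12 + (-2)² - 7*(-2))/(-8 - 2) = -(12 + 4 + 14)/(-10) = -(-1)*30/10 = -1*(-3) = 3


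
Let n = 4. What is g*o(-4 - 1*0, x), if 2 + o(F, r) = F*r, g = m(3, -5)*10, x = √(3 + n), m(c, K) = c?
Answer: -60 - 120*√7 ≈ -377.49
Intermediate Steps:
x = √7 (x = √(3 + 4) = √7 ≈ 2.6458)
g = 30 (g = 3*10 = 30)
o(F, r) = -2 + F*r
g*o(-4 - 1*0, x) = 30*(-2 + (-4 - 1*0)*√7) = 30*(-2 + (-4 + 0)*√7) = 30*(-2 - 4*√7) = -60 - 120*√7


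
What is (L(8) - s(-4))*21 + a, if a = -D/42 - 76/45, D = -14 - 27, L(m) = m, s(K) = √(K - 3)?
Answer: 105391/630 - 21*I*√7 ≈ 167.29 - 55.561*I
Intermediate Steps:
s(K) = √(-3 + K)
D = -41
a = -449/630 (a = -1*(-41)/42 - 76/45 = 41*(1/42) - 76*1/45 = 41/42 - 76/45 = -449/630 ≈ -0.71270)
(L(8) - s(-4))*21 + a = (8 - √(-3 - 4))*21 - 449/630 = (8 - √(-7))*21 - 449/630 = (8 - I*√7)*21 - 449/630 = (168 - 21*I*√7) - 449/630 = 105391/630 - 21*I*√7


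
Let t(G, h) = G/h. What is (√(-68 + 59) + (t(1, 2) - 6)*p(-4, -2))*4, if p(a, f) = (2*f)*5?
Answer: 440 + 12*I ≈ 440.0 + 12.0*I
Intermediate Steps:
p(a, f) = 10*f
(√(-68 + 59) + (t(1, 2) - 6)*p(-4, -2))*4 = (√(-68 + 59) + (1/2 - 6)*(10*(-2)))*4 = (√(-9) + (1*(½) - 6)*(-20))*4 = (3*I + (½ - 6)*(-20))*4 = (3*I - 11/2*(-20))*4 = (3*I + 110)*4 = (110 + 3*I)*4 = 440 + 12*I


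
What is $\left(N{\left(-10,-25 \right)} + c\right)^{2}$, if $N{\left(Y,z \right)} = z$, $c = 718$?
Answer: $480249$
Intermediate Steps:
$\left(N{\left(-10,-25 \right)} + c\right)^{2} = \left(-25 + 718\right)^{2} = 693^{2} = 480249$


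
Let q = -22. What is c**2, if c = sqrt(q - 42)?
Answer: -64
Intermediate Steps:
c = 8*I (c = sqrt(-22 - 42) = sqrt(-64) = 8*I ≈ 8.0*I)
c**2 = (8*I)**2 = -64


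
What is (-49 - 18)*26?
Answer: -1742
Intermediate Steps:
(-49 - 18)*26 = -67*26 = -1742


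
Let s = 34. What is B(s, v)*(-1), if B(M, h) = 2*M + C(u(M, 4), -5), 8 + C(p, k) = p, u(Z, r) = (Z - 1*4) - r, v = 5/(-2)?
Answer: -86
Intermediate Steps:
v = -5/2 (v = 5*(-½) = -5/2 ≈ -2.5000)
u(Z, r) = -4 + Z - r (u(Z, r) = (Z - 4) - r = (-4 + Z) - r = -4 + Z - r)
C(p, k) = -8 + p
B(M, h) = -16 + 3*M (B(M, h) = 2*M + (-8 + (-4 + M - 1*4)) = 2*M + (-8 + (-4 + M - 4)) = 2*M + (-8 + (-8 + M)) = 2*M + (-16 + M) = -16 + 3*M)
B(s, v)*(-1) = (-16 + 3*34)*(-1) = (-16 + 102)*(-1) = 86*(-1) = -86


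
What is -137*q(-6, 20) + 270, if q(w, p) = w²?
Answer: -4662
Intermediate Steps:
-137*q(-6, 20) + 270 = -137*(-6)² + 270 = -137*36 + 270 = -4932 + 270 = -4662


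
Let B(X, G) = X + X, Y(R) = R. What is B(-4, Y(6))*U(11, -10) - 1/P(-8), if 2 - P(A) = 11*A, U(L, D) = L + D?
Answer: -721/90 ≈ -8.0111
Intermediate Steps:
U(L, D) = D + L
B(X, G) = 2*X
P(A) = 2 - 11*A
B(-4, Y(6))*U(11, -10) - 1/P(-8) = (2*(-4))*(-10 + 11) - 1/(2 - 11*(-8)) = -8*1 - 1/(2 + 88) = -8 - 1/90 = -721/90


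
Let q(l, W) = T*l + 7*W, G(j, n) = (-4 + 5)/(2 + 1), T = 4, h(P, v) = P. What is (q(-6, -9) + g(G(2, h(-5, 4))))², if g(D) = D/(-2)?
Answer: 273529/36 ≈ 7598.0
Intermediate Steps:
G(j, n) = ⅓ (G(j, n) = 1/3 = 1*(⅓) = ⅓)
g(D) = -D/2 (g(D) = D*(-½) = -D/2)
q(l, W) = 4*l + 7*W
(q(-6, -9) + g(G(2, h(-5, 4))))² = ((4*(-6) + 7*(-9)) - ½*⅓)² = ((-24 - 63) - ⅙)² = (-87 - ⅙)² = (-523/6)² = 273529/36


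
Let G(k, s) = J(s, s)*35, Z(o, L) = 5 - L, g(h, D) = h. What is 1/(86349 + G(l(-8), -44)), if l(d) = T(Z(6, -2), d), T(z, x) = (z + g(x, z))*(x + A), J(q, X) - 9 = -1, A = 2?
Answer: 1/86629 ≈ 1.1543e-5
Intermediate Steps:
J(q, X) = 8 (J(q, X) = 9 - 1 = 8)
T(z, x) = (2 + x)*(x + z) (T(z, x) = (z + x)*(x + 2) = (x + z)*(2 + x) = (2 + x)*(x + z))
l(d) = 14 + d**2 + 9*d (l(d) = d**2 + 2*d + 2*(5 - 1*(-2)) + d*(5 - 1*(-2)) = d**2 + 2*d + 2*(5 + 2) + d*(5 + 2) = d**2 + 2*d + 2*7 + d*7 = d**2 + 2*d + 14 + 7*d = 14 + d**2 + 9*d)
G(k, s) = 280 (G(k, s) = 8*35 = 280)
1/(86349 + G(l(-8), -44)) = 1/(86349 + 280) = 1/86629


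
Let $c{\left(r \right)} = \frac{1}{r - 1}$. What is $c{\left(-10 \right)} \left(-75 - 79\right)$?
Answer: $14$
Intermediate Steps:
$c{\left(r \right)} = \frac{1}{-1 + r}$
$c{\left(-10 \right)} \left(-75 - 79\right) = \frac{-75 - 79}{-1 - 10} = \frac{1}{-11} \left(-154\right) = \left(- \frac{1}{11}\right) \left(-154\right) = 14$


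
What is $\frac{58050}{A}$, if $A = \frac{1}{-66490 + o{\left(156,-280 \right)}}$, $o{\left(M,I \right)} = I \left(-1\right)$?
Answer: $-3843490500$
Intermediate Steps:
$o{\left(M,I \right)} = - I$
$A = - \frac{1}{66210}$ ($A = \frac{1}{-66490 - -280} = \frac{1}{-66490 + 280} = \frac{1}{-66210} = - \frac{1}{66210} \approx -1.5103 \cdot 10^{-5}$)
$\frac{58050}{A} = \frac{58050}{- \frac{1}{66210}} = 58050 \left(-66210\right) = -3843490500$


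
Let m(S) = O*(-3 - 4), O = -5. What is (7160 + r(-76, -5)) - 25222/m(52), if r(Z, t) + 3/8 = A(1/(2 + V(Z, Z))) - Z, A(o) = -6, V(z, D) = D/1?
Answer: 1822519/280 ≈ 6509.0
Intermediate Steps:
V(z, D) = D (V(z, D) = D*1 = D)
m(S) = 35 (m(S) = -5*(-3 - 4) = -5*(-7) = 35)
r(Z, t) = -51/8 - Z (r(Z, t) = -3/8 + (-6 - Z) = -51/8 - Z)
(7160 + r(-76, -5)) - 25222/m(52) = (7160 + (-51/8 - 1*(-76))) - 25222/35 = (7160 + (-51/8 + 76)) - 25222*1/35 = (7160 + 557/8) - 25222/35 = 57837/8 - 25222/35 = 1822519/280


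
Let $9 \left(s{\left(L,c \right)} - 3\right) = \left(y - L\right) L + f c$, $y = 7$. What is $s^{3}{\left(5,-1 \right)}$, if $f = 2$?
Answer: $\frac{42875}{729} \approx 58.813$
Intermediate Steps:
$s{\left(L,c \right)} = 3 + \frac{2 c}{9} + \frac{L \left(7 - L\right)}{9}$ ($s{\left(L,c \right)} = 3 + \frac{\left(7 - L\right) L + 2 c}{9} = 3 + \frac{L \left(7 - L\right) + 2 c}{9} = 3 + \frac{2 c + L \left(7 - L\right)}{9} = 3 + \left(\frac{2 c}{9} + \frac{L \left(7 - L\right)}{9}\right) = 3 + \frac{2 c}{9} + \frac{L \left(7 - L\right)}{9}$)
$s^{3}{\left(5,-1 \right)} = \left(3 - \frac{5^{2}}{9} + \frac{2}{9} \left(-1\right) + \frac{7}{9} \cdot 5\right)^{3} = \left(3 - \frac{25}{9} - \frac{2}{9} + \frac{35}{9}\right)^{3} = \left(\frac{35}{9}\right)^{3} = \frac{42875}{729}$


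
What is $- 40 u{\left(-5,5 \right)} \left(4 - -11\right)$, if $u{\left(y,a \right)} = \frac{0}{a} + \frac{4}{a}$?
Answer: $-480$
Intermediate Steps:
$u{\left(y,a \right)} = \frac{4}{a}$ ($u{\left(y,a \right)} = 0 + \frac{4}{a} = \frac{4}{a}$)
$- 40 u{\left(-5,5 \right)} \left(4 - -11\right) = - 40 \cdot \frac{4}{5} \left(4 - -11\right) = - 40 \cdot 4 \cdot \frac{1}{5} \left(4 + 11\right) = \left(-40\right) \frac{4}{5} \cdot 15 = \left(-32\right) 15 = -480$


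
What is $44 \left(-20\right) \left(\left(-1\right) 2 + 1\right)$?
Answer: $880$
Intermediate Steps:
$44 \left(-20\right) \left(\left(-1\right) 2 + 1\right) = - 880 \left(-2 + 1\right) = \left(-880\right) \left(-1\right) = 880$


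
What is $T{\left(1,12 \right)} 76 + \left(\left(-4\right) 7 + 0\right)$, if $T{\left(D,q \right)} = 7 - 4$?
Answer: $200$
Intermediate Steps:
$T{\left(D,q \right)} = 3$ ($T{\left(D,q \right)} = 7 - 4 = 3$)
$T{\left(1,12 \right)} 76 + \left(\left(-4\right) 7 + 0\right) = 3 \cdot 76 + \left(\left(-4\right) 7 + 0\right) = 228 + \left(-28 + 0\right) = 228 - 28 = 200$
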